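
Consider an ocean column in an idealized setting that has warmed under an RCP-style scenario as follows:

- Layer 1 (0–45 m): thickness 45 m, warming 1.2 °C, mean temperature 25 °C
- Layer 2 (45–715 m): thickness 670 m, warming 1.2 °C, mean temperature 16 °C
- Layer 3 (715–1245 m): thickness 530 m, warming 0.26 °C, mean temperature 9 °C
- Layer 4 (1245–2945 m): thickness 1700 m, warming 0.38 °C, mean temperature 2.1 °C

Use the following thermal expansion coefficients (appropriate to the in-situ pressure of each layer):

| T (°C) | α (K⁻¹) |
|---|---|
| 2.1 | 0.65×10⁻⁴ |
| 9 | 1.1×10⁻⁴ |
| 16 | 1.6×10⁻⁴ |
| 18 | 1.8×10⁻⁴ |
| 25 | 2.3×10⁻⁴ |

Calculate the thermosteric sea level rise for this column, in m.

Layer 1 at 25 °C → α = 2.3×10⁻⁴ K⁻¹
Layer 2 at 16 °C → α = 1.6×10⁻⁴ K⁻¹
Layer 3 at 9 °C → α = 1.1×10⁻⁴ K⁻¹
Layer 4 at 2.1 °C → α = 0.65×10⁻⁴ K⁻¹
45 × 2.3×10⁻⁴ × 1.2 = 0.01242 m
1.2 × 670 × 1.6×10⁻⁴ = 0.12864 m
715–1245 m: 0.26 × 530 × 1.1×10⁻⁴ = 0.015158 m
0.38 × 0.65×10⁻⁴ × 1700 = 0.04199 m
Δh = 0.01242 + 0.12864 + 0.015158 + 0.04199 = 0.198208 m

Δh = 0.20 m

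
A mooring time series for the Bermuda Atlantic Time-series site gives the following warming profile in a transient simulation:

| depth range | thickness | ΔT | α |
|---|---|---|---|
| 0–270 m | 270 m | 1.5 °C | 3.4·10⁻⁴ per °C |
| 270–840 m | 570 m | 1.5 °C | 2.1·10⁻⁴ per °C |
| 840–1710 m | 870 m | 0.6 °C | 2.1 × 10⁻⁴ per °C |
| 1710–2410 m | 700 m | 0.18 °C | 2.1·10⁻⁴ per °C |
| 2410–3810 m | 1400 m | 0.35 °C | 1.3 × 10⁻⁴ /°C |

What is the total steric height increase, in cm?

Δh ≈ 51.7 cm

Layer 1: 1.5 × 3.4×10⁻⁴ × 270 = 0.13770 m
Layer 2: 1.5 × 2.1×10⁻⁴ × 570 = 0.17955 m
840–1710 m: 870 × 2.1×10⁻⁴ × 0.6 = 0.10962 m
1710–2410 m: 2.1×10⁻⁴ × 0.18 × 700 = 0.02646 m
0.35 × 1.3×10⁻⁴ × 1400 = 0.06370 m
Δh = 0.13770 + 0.17955 + 0.10962 + 0.02646 + 0.06370 = 0.51703 m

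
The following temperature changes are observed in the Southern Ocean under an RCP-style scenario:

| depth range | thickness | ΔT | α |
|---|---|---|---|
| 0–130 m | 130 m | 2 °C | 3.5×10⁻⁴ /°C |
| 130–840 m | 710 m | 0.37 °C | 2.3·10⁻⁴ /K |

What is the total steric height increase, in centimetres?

Layer 1: 2 × 130 × 3.5×10⁻⁴ = 0.09100 m
130–840 m: 2.3×10⁻⁴ × 0.37 × 710 = 0.060421 m
Δh = 0.09100 + 0.060421 = 0.151421 m

15 cm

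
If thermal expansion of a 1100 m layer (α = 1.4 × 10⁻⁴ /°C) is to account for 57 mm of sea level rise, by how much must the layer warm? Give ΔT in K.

ΔT = Δh/(αH) = 0.057 / (1.4×10⁻⁴ × 1100) ≈ 0.3701 K

ΔT ≈ 0.370 K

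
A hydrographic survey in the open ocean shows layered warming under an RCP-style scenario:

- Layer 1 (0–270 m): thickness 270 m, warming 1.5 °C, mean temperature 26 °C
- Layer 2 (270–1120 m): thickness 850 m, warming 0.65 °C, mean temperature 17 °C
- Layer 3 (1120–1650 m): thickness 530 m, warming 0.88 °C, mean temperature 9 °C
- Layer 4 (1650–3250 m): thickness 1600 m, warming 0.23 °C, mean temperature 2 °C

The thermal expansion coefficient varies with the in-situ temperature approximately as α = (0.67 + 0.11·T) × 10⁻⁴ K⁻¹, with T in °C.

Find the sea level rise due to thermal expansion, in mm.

about 393 mm

Layer 1: α = (0.67 + 0.11×26)×10⁻⁴ = 3.53×10⁻⁴ K⁻¹
Layer 2: α = (0.67 + 0.11×17)×10⁻⁴ = 2.54×10⁻⁴ K⁻¹
Layer 3: α = (0.67 + 0.11×9)×10⁻⁴ = 1.66×10⁻⁴ K⁻¹
Layer 4: α = (0.67 + 0.11×2)×10⁻⁴ = 0.89×10⁻⁴ K⁻¹
Layer 1: 270 × 1.5 × 3.53×10⁻⁴ = 0.142965 m
Layer 2: 0.65 × 850 × 2.54×10⁻⁴ = 0.140335 m
0.88 × 1.66×10⁻⁴ × 530 = 0.0774224 m
Layer 4: 0.23 × 0.89×10⁻⁴ × 1600 = 0.032752 m
Δh = 0.142965 + 0.140335 + 0.0774224 + 0.032752 = 0.3934744 m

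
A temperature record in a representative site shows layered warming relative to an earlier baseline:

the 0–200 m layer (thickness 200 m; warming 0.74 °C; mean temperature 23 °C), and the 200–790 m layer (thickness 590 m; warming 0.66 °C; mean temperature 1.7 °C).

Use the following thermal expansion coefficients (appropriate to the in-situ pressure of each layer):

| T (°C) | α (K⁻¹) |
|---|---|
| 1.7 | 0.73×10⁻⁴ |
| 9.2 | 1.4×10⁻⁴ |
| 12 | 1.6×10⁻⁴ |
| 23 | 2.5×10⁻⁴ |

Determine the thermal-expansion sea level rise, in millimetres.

about 65 mm

Layer 1 at 23 °C → α = 2.5×10⁻⁴ K⁻¹
Layer 2 at 1.7 °C → α = 0.73×10⁻⁴ K⁻¹
0–200 m: 0.74 × 2.5×10⁻⁴ × 200 = 0.03700 m
200–790 m: 0.66 × 590 × 0.73×10⁻⁴ = 0.0284262 m
Δh = 0.03700 + 0.0284262 = 0.0654262 m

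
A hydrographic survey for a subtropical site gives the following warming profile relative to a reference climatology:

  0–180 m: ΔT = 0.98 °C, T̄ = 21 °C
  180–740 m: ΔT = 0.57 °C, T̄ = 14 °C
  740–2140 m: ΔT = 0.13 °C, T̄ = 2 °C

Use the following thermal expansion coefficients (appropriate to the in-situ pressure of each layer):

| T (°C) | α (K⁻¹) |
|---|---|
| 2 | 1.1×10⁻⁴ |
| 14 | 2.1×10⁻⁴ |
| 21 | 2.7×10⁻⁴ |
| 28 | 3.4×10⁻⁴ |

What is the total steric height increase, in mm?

Layer 1 at 21 °C → α = 2.7×10⁻⁴ K⁻¹
Layer 2 at 14 °C → α = 2.1×10⁻⁴ K⁻¹
Layer 3 at 2 °C → α = 1.1×10⁻⁴ K⁻¹
Layer 1: 0.98 × 180 × 2.7×10⁻⁴ = 0.047628 m
Layer 2: 0.57 × 560 × 2.1×10⁻⁴ = 0.067032 m
740–2140 m: 1400 × 1.1×10⁻⁴ × 0.13 = 0.02002 m
Δh = 0.047628 + 0.067032 + 0.02002 = 0.13468 m ≈ 135 mm

135 mm of thermosteric rise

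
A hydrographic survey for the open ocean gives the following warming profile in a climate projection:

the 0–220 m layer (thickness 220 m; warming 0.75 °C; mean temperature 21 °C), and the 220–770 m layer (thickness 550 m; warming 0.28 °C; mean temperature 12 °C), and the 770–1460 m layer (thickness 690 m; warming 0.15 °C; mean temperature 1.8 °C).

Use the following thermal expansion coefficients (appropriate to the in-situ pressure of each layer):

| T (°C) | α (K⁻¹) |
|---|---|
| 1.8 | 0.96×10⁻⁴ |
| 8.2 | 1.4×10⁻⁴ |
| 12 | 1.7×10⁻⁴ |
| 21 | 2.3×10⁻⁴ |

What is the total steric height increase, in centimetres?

Δh ≈ 7.41 cm

Layer 1 at 21 °C → α = 2.3×10⁻⁴ K⁻¹
Layer 2 at 12 °C → α = 1.7×10⁻⁴ K⁻¹
Layer 3 at 1.8 °C → α = 0.96×10⁻⁴ K⁻¹
Layer 1: 0.75 × 220 × 2.3×10⁻⁴ = 0.03795 m
220–770 m: 550 × 1.7×10⁻⁴ × 0.28 = 0.02618 m
770–1460 m: 0.96×10⁻⁴ × 690 × 0.15 = 0.009936 m
Δh = 0.03795 + 0.02618 + 0.009936 = 0.074066 m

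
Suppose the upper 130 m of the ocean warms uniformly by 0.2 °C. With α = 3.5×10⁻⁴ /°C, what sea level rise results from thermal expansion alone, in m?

Δh = αΔT·H = 3.5×10⁻⁴ × 0.2 × 130 = 0.00910 m

0.0091 m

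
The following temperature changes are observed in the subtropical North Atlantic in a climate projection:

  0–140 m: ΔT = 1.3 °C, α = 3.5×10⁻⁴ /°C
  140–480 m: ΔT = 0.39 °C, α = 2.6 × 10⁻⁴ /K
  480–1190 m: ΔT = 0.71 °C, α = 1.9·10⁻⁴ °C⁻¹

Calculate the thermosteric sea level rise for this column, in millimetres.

Δh ≈ 190 mm

140 × 3.5×10⁻⁴ × 1.3 = 0.06370 m
340 × 0.39 × 2.6×10⁻⁴ = 0.034476 m
480–1190 m: 0.71 × 710 × 1.9×10⁻⁴ = 0.095779 m
Δh = 0.06370 + 0.034476 + 0.095779 = 0.193955 m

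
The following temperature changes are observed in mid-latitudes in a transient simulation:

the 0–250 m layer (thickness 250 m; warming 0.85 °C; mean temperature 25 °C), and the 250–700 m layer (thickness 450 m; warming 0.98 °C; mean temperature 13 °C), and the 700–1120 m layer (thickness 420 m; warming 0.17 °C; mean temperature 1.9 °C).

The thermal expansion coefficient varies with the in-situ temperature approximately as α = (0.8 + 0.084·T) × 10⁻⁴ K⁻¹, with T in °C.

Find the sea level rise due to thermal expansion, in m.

Layer 1: α = (0.8 + 0.084×25)×10⁻⁴ = 2.9×10⁻⁴ K⁻¹
Layer 2: α = (0.8 + 0.084×13)×10⁻⁴ = 1.892×10⁻⁴ K⁻¹
Layer 3: α = (0.8 + 0.084×1.9)×10⁻⁴ = 0.9596×10⁻⁴ K⁻¹
0–250 m: 250 × 2.9×10⁻⁴ × 0.85 = 0.061625 m
0.98 × 1.892×10⁻⁴ × 450 = 0.0834372 m
700–1120 m: 420 × 0.9596×10⁻⁴ × 0.17 = 0.006851544 m
Δh = 0.061625 + 0.0834372 + 0.006851544 = 0.151913744 m ≈ 0.15 m

0.15 m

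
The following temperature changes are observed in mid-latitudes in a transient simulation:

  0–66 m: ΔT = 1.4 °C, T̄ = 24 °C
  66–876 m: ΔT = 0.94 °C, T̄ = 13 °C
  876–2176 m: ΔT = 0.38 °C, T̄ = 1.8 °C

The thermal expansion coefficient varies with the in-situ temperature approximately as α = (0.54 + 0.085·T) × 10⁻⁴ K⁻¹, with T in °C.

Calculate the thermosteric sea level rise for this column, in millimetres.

Layer 1: α = (0.54 + 0.085×24)×10⁻⁴ = 2.58×10⁻⁴ K⁻¹
Layer 2: α = (0.54 + 0.085×13)×10⁻⁴ = 1.645×10⁻⁴ K⁻¹
Layer 3: α = (0.54 + 0.085×1.8)×10⁻⁴ = 0.693×10⁻⁴ K⁻¹
Layer 1: 2.58×10⁻⁴ × 66 × 1.4 = 0.0238392 m
0.94 × 810 × 1.645×10⁻⁴ = 0.1252503 m
1300 × 0.693×10⁻⁴ × 0.38 = 0.0342342 m
Δh = 0.0238392 + 0.1252503 + 0.0342342 = 0.1833237 m

183 mm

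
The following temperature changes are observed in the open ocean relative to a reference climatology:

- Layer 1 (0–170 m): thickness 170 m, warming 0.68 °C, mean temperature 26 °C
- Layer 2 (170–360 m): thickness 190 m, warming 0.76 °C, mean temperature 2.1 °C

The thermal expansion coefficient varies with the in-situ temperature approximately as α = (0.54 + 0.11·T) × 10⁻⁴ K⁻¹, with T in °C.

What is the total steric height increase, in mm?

Layer 1: α = (0.54 + 0.11×26)×10⁻⁴ = 3.4×10⁻⁴ K⁻¹
Layer 2: α = (0.54 + 0.11×2.1)×10⁻⁴ = 0.771×10⁻⁴ K⁻¹
Layer 1: 0.68 × 170 × 3.4×10⁻⁴ = 0.039304 m
0.76 × 0.771×10⁻⁴ × 190 = 0.01113324 m
Δh = 0.039304 + 0.01113324 = 0.05043724 m

50.4 mm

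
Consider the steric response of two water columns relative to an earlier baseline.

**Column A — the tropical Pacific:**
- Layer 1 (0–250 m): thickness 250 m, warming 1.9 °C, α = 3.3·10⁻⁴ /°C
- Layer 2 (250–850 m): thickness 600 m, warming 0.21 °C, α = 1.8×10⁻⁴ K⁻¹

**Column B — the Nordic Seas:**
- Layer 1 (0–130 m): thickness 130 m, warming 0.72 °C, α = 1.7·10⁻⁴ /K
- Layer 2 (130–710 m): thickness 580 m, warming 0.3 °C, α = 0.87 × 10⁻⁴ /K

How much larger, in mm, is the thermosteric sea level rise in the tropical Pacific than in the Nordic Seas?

A 0–250 m: 3.3×10⁻⁴ × 250 × 1.9 = 0.15675 m
A 250–850 m: 0.21 × 1.8×10⁻⁴ × 600 = 0.02268 m
A total: 0.17943 m
B 0–130 m: 130 × 1.7×10⁻⁴ × 0.72 = 0.015912 m
B 580 × 0.87×10⁻⁴ × 0.3 = 0.015138 m
B total: 0.03105 m
Difference: 0.17943 − 0.03105 = 0.14838 m

Δh_A − Δh_B ≈ 148 mm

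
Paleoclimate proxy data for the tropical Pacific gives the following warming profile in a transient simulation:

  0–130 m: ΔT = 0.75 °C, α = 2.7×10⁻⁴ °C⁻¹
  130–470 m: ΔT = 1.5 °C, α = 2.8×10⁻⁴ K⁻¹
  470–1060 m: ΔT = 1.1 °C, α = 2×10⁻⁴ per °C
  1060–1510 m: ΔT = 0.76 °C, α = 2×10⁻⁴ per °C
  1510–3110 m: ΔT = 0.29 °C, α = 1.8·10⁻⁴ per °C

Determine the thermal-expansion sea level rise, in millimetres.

0–130 m: 130 × 0.75 × 2.7×10⁻⁴ = 0.026325 m
Layer 2: 2.8×10⁻⁴ × 340 × 1.5 = 0.14280 m
590 × 1.1 × 2×10⁻⁴ = 0.12980 m
Layer 4: 0.76 × 2×10⁻⁴ × 450 = 0.06840 m
Layer 5: 1.8×10⁻⁴ × 1600 × 0.29 = 0.08352 m
Δh = 0.026325 + 0.14280 + 0.12980 + 0.06840 + 0.08352 = 0.450845 m ≈ 450 mm

about 450 mm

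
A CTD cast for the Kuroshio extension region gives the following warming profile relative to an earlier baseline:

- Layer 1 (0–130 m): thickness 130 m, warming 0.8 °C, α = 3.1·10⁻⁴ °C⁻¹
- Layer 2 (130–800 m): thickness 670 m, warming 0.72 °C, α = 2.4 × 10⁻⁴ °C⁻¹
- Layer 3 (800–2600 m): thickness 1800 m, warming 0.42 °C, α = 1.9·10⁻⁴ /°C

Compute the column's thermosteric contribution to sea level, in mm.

Δh = 290 mm

Layer 1: 130 × 3.1×10⁻⁴ × 0.8 = 0.03224 m
Layer 2: 0.72 × 670 × 2.4×10⁻⁴ = 0.115776 m
0.42 × 1800 × 1.9×10⁻⁴ = 0.14364 m
Δh = 0.03224 + 0.115776 + 0.14364 = 0.291656 m ≈ 290 mm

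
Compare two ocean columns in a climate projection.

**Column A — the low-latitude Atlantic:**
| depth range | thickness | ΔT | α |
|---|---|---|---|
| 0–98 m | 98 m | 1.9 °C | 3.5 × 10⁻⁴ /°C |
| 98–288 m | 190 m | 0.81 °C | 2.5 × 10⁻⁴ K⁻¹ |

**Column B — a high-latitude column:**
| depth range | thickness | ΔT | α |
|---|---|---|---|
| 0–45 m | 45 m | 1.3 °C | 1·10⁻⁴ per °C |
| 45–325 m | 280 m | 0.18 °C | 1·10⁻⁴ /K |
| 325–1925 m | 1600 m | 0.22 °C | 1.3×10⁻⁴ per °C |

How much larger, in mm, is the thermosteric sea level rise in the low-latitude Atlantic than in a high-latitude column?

A 98 × 3.5×10⁻⁴ × 1.9 = 0.06517 m
A 98–288 m: 190 × 2.5×10⁻⁴ × 0.81 = 0.038475 m
A total: 0.103645 m
B 1.3 × 45 × 1×10⁻⁴ = 0.00585 m
B 1×10⁻⁴ × 0.18 × 280 = 0.00504 m
B 0.22 × 1600 × 1.3×10⁻⁴ = 0.04576 m
B total: 0.05665 m
Difference: 0.103645 − 0.05665 = 0.046995 m

Δh_A − Δh_B ≈ 47.0 mm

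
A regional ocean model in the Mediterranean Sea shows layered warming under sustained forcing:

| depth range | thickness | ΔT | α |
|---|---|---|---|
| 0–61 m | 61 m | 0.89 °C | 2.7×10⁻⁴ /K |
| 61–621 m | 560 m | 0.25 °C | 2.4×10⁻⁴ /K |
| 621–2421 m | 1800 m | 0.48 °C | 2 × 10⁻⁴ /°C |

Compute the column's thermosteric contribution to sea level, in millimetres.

0–61 m: 2.7×10⁻⁴ × 0.89 × 61 = 0.0146583 m
61–621 m: 0.25 × 2.4×10⁻⁴ × 560 = 0.03360 m
621–2421 m: 2×10⁻⁴ × 1800 × 0.48 = 0.17280 m
Δh = 0.0146583 + 0.03360 + 0.17280 = 0.2210583 m ≈ 221 mm

221 mm of thermosteric rise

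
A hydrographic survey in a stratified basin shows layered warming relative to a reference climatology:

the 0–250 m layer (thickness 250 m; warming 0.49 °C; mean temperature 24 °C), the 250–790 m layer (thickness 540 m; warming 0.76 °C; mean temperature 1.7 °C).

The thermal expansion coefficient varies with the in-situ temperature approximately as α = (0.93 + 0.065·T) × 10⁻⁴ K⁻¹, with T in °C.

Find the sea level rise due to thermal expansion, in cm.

Layer 1: α = (0.93 + 0.065×24)×10⁻⁴ = 2.49×10⁻⁴ K⁻¹
Layer 2: α = (0.93 + 0.065×1.7)×10⁻⁴ = 1.0405×10⁻⁴ K⁻¹
2.49×10⁻⁴ × 250 × 0.49 = 0.0305025 m
0.76 × 1.0405×10⁻⁴ × 540 = 0.04270212 m
Δh = 0.0305025 + 0.04270212 = 0.07320462 m ≈ 7.32 cm

Δh = 7.32 cm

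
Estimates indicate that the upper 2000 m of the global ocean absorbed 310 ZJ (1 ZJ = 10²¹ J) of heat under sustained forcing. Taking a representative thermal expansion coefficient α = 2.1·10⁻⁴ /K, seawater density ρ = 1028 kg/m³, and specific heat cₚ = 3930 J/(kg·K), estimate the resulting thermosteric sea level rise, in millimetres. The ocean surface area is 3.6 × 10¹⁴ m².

Δh = 44.8 mm

Per unit area: Q = 310×10²¹ / (3.6×10¹⁴) ≈ 8.611×10⁸ J/m²
Δh = αQ/(ρcₚ) = 2.1×10⁻⁴ × 8.611×10⁸ / (1028 × 3930) ≈ 0.04476 m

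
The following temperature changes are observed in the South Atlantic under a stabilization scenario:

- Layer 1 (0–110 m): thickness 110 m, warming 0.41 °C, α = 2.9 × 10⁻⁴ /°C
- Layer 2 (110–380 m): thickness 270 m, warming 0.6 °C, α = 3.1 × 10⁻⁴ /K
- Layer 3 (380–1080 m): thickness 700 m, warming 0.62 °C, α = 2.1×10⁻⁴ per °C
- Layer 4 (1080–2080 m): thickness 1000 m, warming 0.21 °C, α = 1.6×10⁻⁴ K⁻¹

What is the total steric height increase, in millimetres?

2.9×10⁻⁴ × 0.41 × 110 = 0.013079 m
110–380 m: 3.1×10⁻⁴ × 0.6 × 270 = 0.05022 m
380–1080 m: 700 × 0.62 × 2.1×10⁻⁴ = 0.09114 m
0.21 × 1.6×10⁻⁴ × 1000 = 0.03360 m
Δh = 0.013079 + 0.05022 + 0.09114 + 0.03360 = 0.188039 m

Δh = 188 mm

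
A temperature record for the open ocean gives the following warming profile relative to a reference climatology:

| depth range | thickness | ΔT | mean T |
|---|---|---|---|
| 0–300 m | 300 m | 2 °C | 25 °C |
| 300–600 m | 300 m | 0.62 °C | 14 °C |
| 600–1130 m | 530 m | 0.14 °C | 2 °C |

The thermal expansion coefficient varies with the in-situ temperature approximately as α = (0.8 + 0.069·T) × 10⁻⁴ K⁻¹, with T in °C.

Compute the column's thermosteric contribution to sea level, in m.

Layer 1: α = (0.8 + 0.069×25)×10⁻⁴ = 2.525×10⁻⁴ K⁻¹
Layer 2: α = (0.8 + 0.069×14)×10⁻⁴ = 1.766×10⁻⁴ K⁻¹
Layer 3: α = (0.8 + 0.069×2)×10⁻⁴ = 0.938×10⁻⁴ K⁻¹
2 × 2.525×10⁻⁴ × 300 = 0.15150 m
300–600 m: 1.766×10⁻⁴ × 0.62 × 300 = 0.0328476 m
Layer 3: 0.14 × 530 × 0.938×10⁻⁴ = 0.00695996 m
Δh = 0.15150 + 0.0328476 + 0.00695996 = 0.19130756 m

about 0.191 m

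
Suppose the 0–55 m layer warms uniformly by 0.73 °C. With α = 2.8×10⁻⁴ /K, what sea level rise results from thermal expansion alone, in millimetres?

11 mm

Δh = αΔT·H = 2.8×10⁻⁴ × 0.73 × 55 = 0.011242 m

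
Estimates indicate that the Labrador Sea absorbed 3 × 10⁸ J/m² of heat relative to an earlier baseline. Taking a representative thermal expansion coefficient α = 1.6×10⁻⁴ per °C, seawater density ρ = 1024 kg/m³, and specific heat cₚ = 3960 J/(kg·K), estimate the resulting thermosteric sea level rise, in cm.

Δh = 1.18 cm

Δh = αQ/(ρcₚ) = 1.6×10⁻⁴ × 3×10⁸ / (1024 × 3960) ≈ 0.011837 m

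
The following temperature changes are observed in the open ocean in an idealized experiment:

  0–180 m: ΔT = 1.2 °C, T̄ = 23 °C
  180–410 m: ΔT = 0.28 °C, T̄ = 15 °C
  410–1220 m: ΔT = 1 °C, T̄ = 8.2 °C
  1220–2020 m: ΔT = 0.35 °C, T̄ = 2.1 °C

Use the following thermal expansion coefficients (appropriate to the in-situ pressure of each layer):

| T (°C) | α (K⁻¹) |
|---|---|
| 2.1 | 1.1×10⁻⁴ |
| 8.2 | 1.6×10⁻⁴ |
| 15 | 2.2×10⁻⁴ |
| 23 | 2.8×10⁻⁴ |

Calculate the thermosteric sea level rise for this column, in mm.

Layer 1 at 23 °C → α = 2.8×10⁻⁴ K⁻¹
Layer 2 at 15 °C → α = 2.2×10⁻⁴ K⁻¹
Layer 3 at 8.2 °C → α = 1.6×10⁻⁴ K⁻¹
Layer 4 at 2.1 °C → α = 1.1×10⁻⁴ K⁻¹
Layer 1: 2.8×10⁻⁴ × 180 × 1.2 = 0.06048 m
180–410 m: 230 × 2.2×10⁻⁴ × 0.28 = 0.014168 m
1.6×10⁻⁴ × 1 × 810 = 0.12960 m
0.35 × 1.1×10⁻⁴ × 800 = 0.03080 m
Δh = 0.06048 + 0.014168 + 0.12960 + 0.03080 = 0.235048 m

240 mm of thermosteric rise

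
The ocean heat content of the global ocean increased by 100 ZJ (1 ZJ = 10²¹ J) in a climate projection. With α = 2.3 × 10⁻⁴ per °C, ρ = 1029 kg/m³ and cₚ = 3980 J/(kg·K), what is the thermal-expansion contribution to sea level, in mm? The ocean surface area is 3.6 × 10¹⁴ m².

Δh ≈ 15.6 mm

Per unit area: Q = 100×10²¹ / (3.6×10¹⁴) ≈ 2.778×10⁸ J/m²
Δh = αQ/(ρcₚ) = 2.3×10⁻⁴ × 2.778×10⁸ / (1029 × 3980) ≈ 0.015601 m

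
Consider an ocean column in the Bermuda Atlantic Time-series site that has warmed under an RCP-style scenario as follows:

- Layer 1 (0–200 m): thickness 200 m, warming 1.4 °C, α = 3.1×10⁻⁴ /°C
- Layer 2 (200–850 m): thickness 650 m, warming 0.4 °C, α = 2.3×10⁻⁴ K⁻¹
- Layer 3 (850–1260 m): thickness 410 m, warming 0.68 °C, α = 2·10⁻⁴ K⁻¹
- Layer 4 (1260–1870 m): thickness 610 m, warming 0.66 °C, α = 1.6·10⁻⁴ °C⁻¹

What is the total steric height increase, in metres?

Layer 1: 200 × 3.1×10⁻⁴ × 1.4 = 0.08680 m
200–850 m: 650 × 0.4 × 2.3×10⁻⁴ = 0.05980 m
850–1260 m: 410 × 0.68 × 2×10⁻⁴ = 0.05576 m
1260–1870 m: 0.66 × 610 × 1.6×10⁻⁴ = 0.064416 m
Δh = 0.08680 + 0.05980 + 0.05576 + 0.064416 = 0.266776 m

Δh = 0.27 m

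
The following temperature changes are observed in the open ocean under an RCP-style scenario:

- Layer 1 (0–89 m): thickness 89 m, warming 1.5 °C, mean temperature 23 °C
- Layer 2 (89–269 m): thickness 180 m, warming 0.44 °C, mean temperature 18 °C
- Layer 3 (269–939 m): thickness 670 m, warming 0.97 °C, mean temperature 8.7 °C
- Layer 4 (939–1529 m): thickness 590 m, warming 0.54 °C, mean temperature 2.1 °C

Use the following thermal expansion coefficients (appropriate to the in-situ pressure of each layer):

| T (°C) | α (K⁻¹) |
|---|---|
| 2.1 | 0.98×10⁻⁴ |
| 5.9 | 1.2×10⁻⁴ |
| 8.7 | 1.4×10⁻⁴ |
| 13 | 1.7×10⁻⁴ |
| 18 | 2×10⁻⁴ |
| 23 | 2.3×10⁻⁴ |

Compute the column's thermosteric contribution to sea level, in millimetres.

Layer 1 at 23 °C → α = 2.3×10⁻⁴ K⁻¹
Layer 2 at 18 °C → α = 2×10⁻⁴ K⁻¹
Layer 3 at 8.7 °C → α = 1.4×10⁻⁴ K⁻¹
Layer 4 at 2.1 °C → α = 0.98×10⁻⁴ K⁻¹
0–89 m: 1.5 × 89 × 2.3×10⁻⁴ = 0.030705 m
Layer 2: 180 × 2×10⁻⁴ × 0.44 = 0.01584 m
Layer 3: 1.4×10⁻⁴ × 670 × 0.97 = 0.090986 m
939–1529 m: 0.98×10⁻⁴ × 0.54 × 590 = 0.0312228 m
Δh = 0.030705 + 0.01584 + 0.090986 + 0.0312228 = 0.1687538 m

169 mm of thermosteric rise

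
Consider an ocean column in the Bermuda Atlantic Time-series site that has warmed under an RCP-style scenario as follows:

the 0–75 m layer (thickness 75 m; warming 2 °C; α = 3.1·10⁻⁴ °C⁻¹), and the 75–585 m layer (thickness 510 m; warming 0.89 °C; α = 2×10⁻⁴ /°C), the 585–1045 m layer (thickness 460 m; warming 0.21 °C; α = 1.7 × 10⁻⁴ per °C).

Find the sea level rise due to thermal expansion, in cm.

75 × 2 × 3.1×10⁻⁴ = 0.04650 m
0.89 × 510 × 2×10⁻⁴ = 0.09078 m
585–1045 m: 460 × 0.21 × 1.7×10⁻⁴ = 0.016422 m
Δh = 0.04650 + 0.09078 + 0.016422 = 0.153702 m

Δh = 15.4 cm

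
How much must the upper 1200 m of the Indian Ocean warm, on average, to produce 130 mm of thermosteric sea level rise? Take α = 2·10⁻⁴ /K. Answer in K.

ΔT = Δh/(αH) = 0.13 / (2×10⁻⁴ × 1200) ≈ 0.5417 K

0.54 K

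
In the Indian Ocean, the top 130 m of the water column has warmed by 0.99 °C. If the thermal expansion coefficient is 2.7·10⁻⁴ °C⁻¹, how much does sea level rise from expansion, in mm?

Δh = αΔT·H = 2.7×10⁻⁴ × 0.99 × 130 = 0.034749 m

35 mm of thermosteric rise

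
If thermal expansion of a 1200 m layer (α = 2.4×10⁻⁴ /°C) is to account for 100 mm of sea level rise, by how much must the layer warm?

ΔT ≈ 0.347 °C

ΔT = Δh/(αH) = 0.1 / (2.4×10⁻⁴ × 1200) ≈ 0.3472 °C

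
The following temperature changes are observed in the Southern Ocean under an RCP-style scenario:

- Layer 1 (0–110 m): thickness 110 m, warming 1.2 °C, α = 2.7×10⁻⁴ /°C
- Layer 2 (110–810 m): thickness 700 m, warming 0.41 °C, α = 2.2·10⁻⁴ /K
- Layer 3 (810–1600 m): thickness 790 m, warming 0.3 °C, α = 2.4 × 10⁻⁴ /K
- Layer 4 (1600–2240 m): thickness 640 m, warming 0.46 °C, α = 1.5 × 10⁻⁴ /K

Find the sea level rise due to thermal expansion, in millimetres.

200 mm

110 × 2.7×10⁻⁴ × 1.2 = 0.03564 m
110–810 m: 2.2×10⁻⁴ × 0.41 × 700 = 0.06314 m
0.3 × 2.4×10⁻⁴ × 790 = 0.05688 m
1600–2240 m: 640 × 0.46 × 1.5×10⁻⁴ = 0.04416 m
Δh = 0.03564 + 0.06314 + 0.05688 + 0.04416 = 0.19982 m ≈ 200 mm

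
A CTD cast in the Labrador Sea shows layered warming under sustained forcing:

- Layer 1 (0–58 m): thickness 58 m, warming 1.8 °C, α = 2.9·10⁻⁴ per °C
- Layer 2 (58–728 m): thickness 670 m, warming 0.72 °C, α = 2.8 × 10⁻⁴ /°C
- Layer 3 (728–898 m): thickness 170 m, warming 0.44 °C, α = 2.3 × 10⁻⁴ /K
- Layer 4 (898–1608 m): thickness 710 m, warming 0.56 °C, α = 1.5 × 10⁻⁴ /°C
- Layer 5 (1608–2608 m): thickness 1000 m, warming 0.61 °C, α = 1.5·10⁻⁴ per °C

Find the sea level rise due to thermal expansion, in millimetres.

Δh = 334 mm

1.8 × 2.9×10⁻⁴ × 58 = 0.030276 m
Layer 2: 2.8×10⁻⁴ × 0.72 × 670 = 0.135072 m
0.44 × 2.3×10⁻⁴ × 170 = 0.017204 m
Layer 4: 0.56 × 1.5×10⁻⁴ × 710 = 0.05964 m
Layer 5: 0.61 × 1.5×10⁻⁴ × 1000 = 0.09150 m
Δh = 0.030276 + 0.135072 + 0.017204 + 0.05964 + 0.09150 = 0.333692 m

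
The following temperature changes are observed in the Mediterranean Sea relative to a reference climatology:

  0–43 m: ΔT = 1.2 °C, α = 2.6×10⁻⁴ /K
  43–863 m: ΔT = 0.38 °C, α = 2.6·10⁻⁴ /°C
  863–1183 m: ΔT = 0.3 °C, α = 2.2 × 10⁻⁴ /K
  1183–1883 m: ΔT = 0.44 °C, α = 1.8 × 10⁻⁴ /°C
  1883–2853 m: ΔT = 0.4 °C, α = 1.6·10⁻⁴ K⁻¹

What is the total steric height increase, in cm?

about 23.3 cm

Layer 1: 1.2 × 2.6×10⁻⁴ × 43 = 0.013416 m
43–863 m: 0.38 × 2.6×10⁻⁴ × 820 = 0.081016 m
863–1183 m: 320 × 2.2×10⁻⁴ × 0.3 = 0.02112 m
Layer 4: 700 × 0.44 × 1.8×10⁻⁴ = 0.05544 m
1883–2853 m: 970 × 0.4 × 1.6×10⁻⁴ = 0.06208 m
Δh = 0.013416 + 0.081016 + 0.02112 + 0.05544 + 0.06208 = 0.233072 m ≈ 23.3 cm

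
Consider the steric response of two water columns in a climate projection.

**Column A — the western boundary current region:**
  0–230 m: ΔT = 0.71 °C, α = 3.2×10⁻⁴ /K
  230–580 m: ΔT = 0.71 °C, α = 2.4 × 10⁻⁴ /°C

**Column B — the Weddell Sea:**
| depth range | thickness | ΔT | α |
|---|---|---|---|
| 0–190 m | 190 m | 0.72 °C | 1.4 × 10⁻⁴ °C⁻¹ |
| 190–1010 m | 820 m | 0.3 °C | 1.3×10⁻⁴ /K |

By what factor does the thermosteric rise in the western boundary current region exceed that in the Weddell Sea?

≈ 2.2×

A Layer 1: 3.2×10⁻⁴ × 230 × 0.71 = 0.052256 m
A 230–580 m: 350 × 2.4×10⁻⁴ × 0.71 = 0.05964 m
A total: 0.111896 m
B 0–190 m: 190 × 1.4×10⁻⁴ × 0.72 = 0.019152 m
B Layer 2: 1.3×10⁻⁴ × 0.3 × 820 = 0.03198 m
B total: 0.051132 m
Ratio: 0.111896 / 0.051132 ≈ 2.188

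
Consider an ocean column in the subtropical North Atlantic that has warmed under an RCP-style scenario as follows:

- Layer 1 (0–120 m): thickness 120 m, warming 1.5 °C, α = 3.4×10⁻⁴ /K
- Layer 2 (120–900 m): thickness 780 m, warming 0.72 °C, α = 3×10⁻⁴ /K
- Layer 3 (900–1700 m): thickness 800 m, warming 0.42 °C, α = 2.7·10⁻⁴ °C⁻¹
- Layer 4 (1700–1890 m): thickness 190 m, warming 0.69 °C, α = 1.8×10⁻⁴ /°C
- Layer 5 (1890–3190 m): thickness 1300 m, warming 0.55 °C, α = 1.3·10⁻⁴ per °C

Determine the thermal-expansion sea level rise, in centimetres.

Layer 1: 1.5 × 120 × 3.4×10⁻⁴ = 0.06120 m
120–900 m: 0.72 × 3×10⁻⁴ × 780 = 0.16848 m
2.7×10⁻⁴ × 0.42 × 800 = 0.09072 m
1700–1890 m: 0.69 × 1.8×10⁻⁴ × 190 = 0.023598 m
Layer 5: 1300 × 0.55 × 1.3×10⁻⁴ = 0.09295 m
Δh = 0.06120 + 0.16848 + 0.09072 + 0.023598 + 0.09295 = 0.436948 m

about 43.7 cm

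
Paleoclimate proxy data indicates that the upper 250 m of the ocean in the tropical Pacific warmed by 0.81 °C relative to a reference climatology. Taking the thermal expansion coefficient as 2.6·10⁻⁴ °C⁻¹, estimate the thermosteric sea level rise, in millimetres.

Δh ≈ 52.7 mm

Δh = αΔT·H = 2.6×10⁻⁴ × 0.81 × 250 = 0.05265 m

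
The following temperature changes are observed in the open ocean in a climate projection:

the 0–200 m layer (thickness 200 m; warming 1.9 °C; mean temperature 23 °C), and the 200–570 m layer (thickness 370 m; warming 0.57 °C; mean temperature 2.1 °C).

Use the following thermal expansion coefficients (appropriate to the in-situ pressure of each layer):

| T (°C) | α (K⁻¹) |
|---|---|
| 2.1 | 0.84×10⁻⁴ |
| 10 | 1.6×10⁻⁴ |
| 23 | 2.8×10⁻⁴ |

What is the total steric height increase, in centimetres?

Layer 1 at 23 °C → α = 2.8×10⁻⁴ K⁻¹
Layer 2 at 2.1 °C → α = 0.84×10⁻⁴ K⁻¹
2.8×10⁻⁴ × 200 × 1.9 = 0.10640 m
200–570 m: 370 × 0.57 × 0.84×10⁻⁴ = 0.0177156 m
Δh = 0.10640 + 0.0177156 = 0.1241156 m

12.4 cm of thermosteric rise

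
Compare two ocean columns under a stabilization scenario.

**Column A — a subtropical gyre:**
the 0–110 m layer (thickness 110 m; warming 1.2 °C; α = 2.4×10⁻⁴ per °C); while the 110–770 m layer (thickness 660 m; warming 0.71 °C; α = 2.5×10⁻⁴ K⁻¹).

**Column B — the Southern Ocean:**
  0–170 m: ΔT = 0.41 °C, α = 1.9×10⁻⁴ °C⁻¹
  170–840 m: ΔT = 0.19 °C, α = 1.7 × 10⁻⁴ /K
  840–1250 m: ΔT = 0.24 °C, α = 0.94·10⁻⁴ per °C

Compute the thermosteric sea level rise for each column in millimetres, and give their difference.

A: 149 mm; B: 44.1 mm; difference 105 mm

A 0–110 m: 2.4×10⁻⁴ × 110 × 1.2 = 0.03168 m
A 2.5×10⁻⁴ × 0.71 × 660 = 0.11715 m
A total: 0.14883 m
B 1.9×10⁻⁴ × 0.41 × 170 = 0.013243 m
B 170–840 m: 670 × 1.7×10⁻⁴ × 0.19 = 0.021641 m
B 410 × 0.94×10⁻⁴ × 0.24 = 0.0092496 m
B total: 0.0441336 m
Difference: 0.14883 − 0.0441336 = 0.1046964 m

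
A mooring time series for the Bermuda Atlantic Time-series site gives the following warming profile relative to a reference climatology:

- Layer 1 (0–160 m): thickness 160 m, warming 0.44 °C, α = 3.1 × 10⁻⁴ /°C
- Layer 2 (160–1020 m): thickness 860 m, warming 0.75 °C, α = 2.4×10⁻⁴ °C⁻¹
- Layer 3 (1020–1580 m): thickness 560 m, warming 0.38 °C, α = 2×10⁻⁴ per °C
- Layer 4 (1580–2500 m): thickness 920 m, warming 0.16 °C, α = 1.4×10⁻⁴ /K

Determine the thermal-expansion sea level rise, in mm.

0–160 m: 0.44 × 3.1×10⁻⁴ × 160 = 0.021824 m
2.4×10⁻⁴ × 860 × 0.75 = 0.15480 m
0.38 × 560 × 2×10⁻⁴ = 0.04256 m
1580–2500 m: 920 × 1.4×10⁻⁴ × 0.16 = 0.020608 m
Δh = 0.021824 + 0.15480 + 0.04256 + 0.020608 = 0.239792 m ≈ 240 mm

240 mm of thermosteric rise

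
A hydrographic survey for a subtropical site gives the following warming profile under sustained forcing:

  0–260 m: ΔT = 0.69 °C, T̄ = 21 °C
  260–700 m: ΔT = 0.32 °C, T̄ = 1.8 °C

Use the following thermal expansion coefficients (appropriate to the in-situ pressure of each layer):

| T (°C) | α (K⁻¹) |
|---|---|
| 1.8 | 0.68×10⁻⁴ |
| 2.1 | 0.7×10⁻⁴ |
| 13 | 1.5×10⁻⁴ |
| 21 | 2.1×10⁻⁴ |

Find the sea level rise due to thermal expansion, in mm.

Layer 1 at 21 °C → α = 2.1×10⁻⁴ K⁻¹
Layer 2 at 1.8 °C → α = 0.68×10⁻⁴ K⁻¹
0–260 m: 2.1×10⁻⁴ × 260 × 0.69 = 0.037674 m
260–700 m: 0.32 × 440 × 0.68×10⁻⁴ = 0.0095744 m
Δh = 0.037674 + 0.0095744 = 0.0472484 m

Δh = 47.2 mm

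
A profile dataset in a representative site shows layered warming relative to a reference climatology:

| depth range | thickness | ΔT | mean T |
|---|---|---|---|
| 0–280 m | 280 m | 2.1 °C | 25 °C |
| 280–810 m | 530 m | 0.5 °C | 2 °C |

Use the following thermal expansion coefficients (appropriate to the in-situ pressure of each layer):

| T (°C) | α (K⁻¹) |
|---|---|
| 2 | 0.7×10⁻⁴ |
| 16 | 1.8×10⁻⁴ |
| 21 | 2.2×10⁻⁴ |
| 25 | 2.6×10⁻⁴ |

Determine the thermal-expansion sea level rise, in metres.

Δh ≈ 0.17 m

Layer 1 at 25 °C → α = 2.6×10⁻⁴ K⁻¹
Layer 2 at 2 °C → α = 0.7×10⁻⁴ K⁻¹
Layer 1: 2.1 × 280 × 2.6×10⁻⁴ = 0.15288 m
280–810 m: 530 × 0.5 × 0.7×10⁻⁴ = 0.01855 m
Δh = 0.15288 + 0.01855 = 0.17143 m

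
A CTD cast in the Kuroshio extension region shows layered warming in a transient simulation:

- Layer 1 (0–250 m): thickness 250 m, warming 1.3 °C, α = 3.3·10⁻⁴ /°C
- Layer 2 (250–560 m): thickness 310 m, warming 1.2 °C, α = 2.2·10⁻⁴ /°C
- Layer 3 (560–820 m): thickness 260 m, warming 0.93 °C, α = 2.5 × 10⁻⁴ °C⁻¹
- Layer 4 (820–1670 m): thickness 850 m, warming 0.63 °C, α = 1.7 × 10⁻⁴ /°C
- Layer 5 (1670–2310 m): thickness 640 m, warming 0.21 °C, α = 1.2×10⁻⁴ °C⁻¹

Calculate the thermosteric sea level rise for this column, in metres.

3.3×10⁻⁴ × 1.3 × 250 = 0.10725 m
Layer 2: 310 × 1.2 × 2.2×10⁻⁴ = 0.08184 m
560–820 m: 260 × 0.93 × 2.5×10⁻⁴ = 0.06045 m
0.63 × 1.7×10⁻⁴ × 850 = 0.091035 m
1670–2310 m: 0.21 × 640 × 1.2×10⁻⁴ = 0.016128 m
Δh = 0.10725 + 0.08184 + 0.06045 + 0.091035 + 0.016128 = 0.356703 m

Δh = 0.357 m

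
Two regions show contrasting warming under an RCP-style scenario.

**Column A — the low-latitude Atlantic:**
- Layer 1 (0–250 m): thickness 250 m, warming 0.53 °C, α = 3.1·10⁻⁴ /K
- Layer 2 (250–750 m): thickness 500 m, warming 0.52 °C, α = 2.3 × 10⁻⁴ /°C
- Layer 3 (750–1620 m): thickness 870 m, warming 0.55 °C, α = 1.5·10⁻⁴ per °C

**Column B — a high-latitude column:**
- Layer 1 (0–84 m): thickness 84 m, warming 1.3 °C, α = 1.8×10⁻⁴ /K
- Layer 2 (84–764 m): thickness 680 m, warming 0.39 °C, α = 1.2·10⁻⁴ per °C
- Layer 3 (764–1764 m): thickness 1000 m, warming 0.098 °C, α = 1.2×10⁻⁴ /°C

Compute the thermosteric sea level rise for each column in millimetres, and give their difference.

Δh_A ≈ 170 mm, Δh_B ≈ 63 mm; difference ≈ 110 mm

A Layer 1: 250 × 3.1×10⁻⁴ × 0.53 = 0.041075 m
A Layer 2: 2.3×10⁻⁴ × 500 × 0.52 = 0.05980 m
A 0.55 × 870 × 1.5×10⁻⁴ = 0.071775 m
A total: 0.17265 m
B 1.3 × 1.8×10⁻⁴ × 84 = 0.019656 m
B Layer 2: 0.39 × 1.2×10⁻⁴ × 680 = 0.031824 m
B 1.2×10⁻⁴ × 0.098 × 1000 = 0.01176 m
B total: 0.06324 m
Difference: 0.17265 − 0.06324 = 0.10941 m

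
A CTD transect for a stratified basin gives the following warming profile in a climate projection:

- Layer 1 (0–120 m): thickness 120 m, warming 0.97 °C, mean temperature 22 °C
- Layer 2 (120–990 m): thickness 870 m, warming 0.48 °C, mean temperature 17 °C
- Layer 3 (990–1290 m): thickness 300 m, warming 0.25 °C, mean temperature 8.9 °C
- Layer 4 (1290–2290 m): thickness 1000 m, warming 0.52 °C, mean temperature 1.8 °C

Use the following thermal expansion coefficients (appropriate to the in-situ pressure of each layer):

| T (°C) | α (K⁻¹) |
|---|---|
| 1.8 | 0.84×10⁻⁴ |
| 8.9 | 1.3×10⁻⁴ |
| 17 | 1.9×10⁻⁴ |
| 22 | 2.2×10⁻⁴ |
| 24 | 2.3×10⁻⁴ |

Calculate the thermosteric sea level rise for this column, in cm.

Layer 1 at 22 °C → α = 2.2×10⁻⁴ K⁻¹
Layer 2 at 17 °C → α = 1.9×10⁻⁴ K⁻¹
Layer 3 at 8.9 °C → α = 1.3×10⁻⁴ K⁻¹
Layer 4 at 1.8 °C → α = 0.84×10⁻⁴ K⁻¹
0.97 × 120 × 2.2×10⁻⁴ = 0.025608 m
870 × 0.48 × 1.9×10⁻⁴ = 0.079344 m
0.25 × 1.3×10⁻⁴ × 300 = 0.00975 m
Layer 4: 1000 × 0.52 × 0.84×10⁻⁴ = 0.04368 m
Δh = 0.025608 + 0.079344 + 0.00975 + 0.04368 = 0.158382 m

Δh ≈ 15.8 cm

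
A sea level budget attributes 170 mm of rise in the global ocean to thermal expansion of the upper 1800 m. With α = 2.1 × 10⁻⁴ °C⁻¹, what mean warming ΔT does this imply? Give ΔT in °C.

ΔT = Δh/(αH) = 0.17 / (2.1×10⁻⁴ × 1800) ≈ 0.4497 °C

ΔT ≈ 0.45 °C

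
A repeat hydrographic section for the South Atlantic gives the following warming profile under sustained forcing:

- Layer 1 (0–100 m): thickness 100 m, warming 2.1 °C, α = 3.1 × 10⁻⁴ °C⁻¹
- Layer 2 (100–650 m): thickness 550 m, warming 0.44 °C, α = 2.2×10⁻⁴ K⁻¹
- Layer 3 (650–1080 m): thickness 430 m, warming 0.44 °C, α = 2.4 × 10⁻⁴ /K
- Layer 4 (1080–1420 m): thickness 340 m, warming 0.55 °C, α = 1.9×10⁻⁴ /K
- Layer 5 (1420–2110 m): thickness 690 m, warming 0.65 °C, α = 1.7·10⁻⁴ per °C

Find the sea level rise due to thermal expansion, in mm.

0–100 m: 100 × 2.1 × 3.1×10⁻⁴ = 0.06510 m
100–650 m: 550 × 0.44 × 2.2×10⁻⁴ = 0.05324 m
650–1080 m: 0.44 × 430 × 2.4×10⁻⁴ = 0.045408 m
0.55 × 340 × 1.9×10⁻⁴ = 0.03553 m
1420–2110 m: 1.7×10⁻⁴ × 0.65 × 690 = 0.076245 m
Δh = 0.06510 + 0.05324 + 0.045408 + 0.03553 + 0.076245 = 0.275523 m ≈ 276 mm

Δh ≈ 276 mm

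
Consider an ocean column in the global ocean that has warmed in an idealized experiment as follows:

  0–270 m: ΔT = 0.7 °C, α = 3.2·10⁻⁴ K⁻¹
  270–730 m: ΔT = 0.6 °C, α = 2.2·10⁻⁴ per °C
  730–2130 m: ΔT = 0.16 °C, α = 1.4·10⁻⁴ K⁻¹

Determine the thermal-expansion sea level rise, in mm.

3.2×10⁻⁴ × 0.7 × 270 = 0.06048 m
Layer 2: 460 × 2.2×10⁻⁴ × 0.6 = 0.06072 m
730–2130 m: 0.16 × 1400 × 1.4×10⁻⁴ = 0.03136 m
Δh = 0.06048 + 0.06072 + 0.03136 = 0.15256 m ≈ 153 mm

153 mm of thermosteric rise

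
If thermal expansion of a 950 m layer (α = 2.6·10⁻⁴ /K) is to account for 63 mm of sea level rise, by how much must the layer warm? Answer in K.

ΔT = Δh/(αH) = 0.063 / (2.6×10⁻⁴ × 950) ≈ 0.2551 K

about 0.26 K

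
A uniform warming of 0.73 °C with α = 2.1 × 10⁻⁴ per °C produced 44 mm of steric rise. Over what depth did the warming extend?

287 m

H = Δh/(αΔT) = 0.044 / (2.1×10⁻⁴ × 0.73) ≈ 287.0 m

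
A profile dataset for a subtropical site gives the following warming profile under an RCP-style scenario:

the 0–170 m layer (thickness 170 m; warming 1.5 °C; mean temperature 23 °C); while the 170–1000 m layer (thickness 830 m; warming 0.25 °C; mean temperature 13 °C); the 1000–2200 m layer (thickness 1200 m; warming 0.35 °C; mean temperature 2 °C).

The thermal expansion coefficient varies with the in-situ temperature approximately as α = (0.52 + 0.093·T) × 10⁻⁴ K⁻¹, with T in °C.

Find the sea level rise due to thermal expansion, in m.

0.133 m

Layer 1: α = (0.52 + 0.093×23)×10⁻⁴ = 2.659×10⁻⁴ K⁻¹
Layer 2: α = (0.52 + 0.093×13)×10⁻⁴ = 1.729×10⁻⁴ K⁻¹
Layer 3: α = (0.52 + 0.093×2)×10⁻⁴ = 0.706×10⁻⁴ K⁻¹
Layer 1: 1.5 × 170 × 2.659×10⁻⁴ = 0.0678045 m
830 × 1.729×10⁻⁴ × 0.25 = 0.03587675 m
Layer 3: 1200 × 0.706×10⁻⁴ × 0.35 = 0.029652 m
Δh = 0.0678045 + 0.03587675 + 0.029652 = 0.13333325 m ≈ 0.133 m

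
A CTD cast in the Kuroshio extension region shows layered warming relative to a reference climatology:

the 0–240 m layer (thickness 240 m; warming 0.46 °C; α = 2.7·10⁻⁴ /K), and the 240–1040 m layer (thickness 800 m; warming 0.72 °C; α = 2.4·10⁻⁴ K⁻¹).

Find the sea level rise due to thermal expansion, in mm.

0–240 m: 0.46 × 2.7×10⁻⁴ × 240 = 0.029808 m
240–1040 m: 0.72 × 800 × 2.4×10⁻⁴ = 0.13824 m
Δh = 0.029808 + 0.13824 = 0.168048 m ≈ 170 mm

Δh ≈ 170 mm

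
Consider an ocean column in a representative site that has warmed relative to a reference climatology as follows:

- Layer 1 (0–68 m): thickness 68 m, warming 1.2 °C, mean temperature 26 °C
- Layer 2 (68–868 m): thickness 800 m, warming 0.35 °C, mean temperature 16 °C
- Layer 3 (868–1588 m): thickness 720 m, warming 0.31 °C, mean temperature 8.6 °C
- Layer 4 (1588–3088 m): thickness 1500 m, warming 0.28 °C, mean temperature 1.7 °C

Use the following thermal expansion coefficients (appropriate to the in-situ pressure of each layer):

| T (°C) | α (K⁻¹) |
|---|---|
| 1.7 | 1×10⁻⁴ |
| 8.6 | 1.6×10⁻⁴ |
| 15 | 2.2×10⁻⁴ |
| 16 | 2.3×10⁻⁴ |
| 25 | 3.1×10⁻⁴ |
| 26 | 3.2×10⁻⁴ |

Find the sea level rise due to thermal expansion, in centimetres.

about 16.8 cm

Layer 1 at 26 °C → α = 3.2×10⁻⁴ K⁻¹
Layer 2 at 16 °C → α = 2.3×10⁻⁴ K⁻¹
Layer 3 at 8.6 °C → α = 1.6×10⁻⁴ K⁻¹
Layer 4 at 1.7 °C → α = 1×10⁻⁴ K⁻¹
1.2 × 3.2×10⁻⁴ × 68 = 0.026112 m
Layer 2: 2.3×10⁻⁴ × 800 × 0.35 = 0.06440 m
868–1588 m: 720 × 1.6×10⁻⁴ × 0.31 = 0.035712 m
1588–3088 m: 1×10⁻⁴ × 1500 × 0.28 = 0.04200 m
Δh = 0.026112 + 0.06440 + 0.035712 + 0.04200 = 0.168224 m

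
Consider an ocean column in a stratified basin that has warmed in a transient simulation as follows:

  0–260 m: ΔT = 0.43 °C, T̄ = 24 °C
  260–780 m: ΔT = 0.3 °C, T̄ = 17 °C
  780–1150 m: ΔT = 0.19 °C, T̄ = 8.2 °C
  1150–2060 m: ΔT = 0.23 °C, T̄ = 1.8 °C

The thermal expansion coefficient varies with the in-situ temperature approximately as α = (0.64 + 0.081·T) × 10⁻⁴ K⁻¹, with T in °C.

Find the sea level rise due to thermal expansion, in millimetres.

86.0 mm of thermosteric rise

Layer 1: α = (0.64 + 0.081×24)×10⁻⁴ = 2.584×10⁻⁴ K⁻¹
Layer 2: α = (0.64 + 0.081×17)×10⁻⁴ = 2.017×10⁻⁴ K⁻¹
Layer 3: α = (0.64 + 0.081×8.2)×10⁻⁴ = 1.3042×10⁻⁴ K⁻¹
Layer 4: α = (0.64 + 0.081×1.8)×10⁻⁴ = 0.7858×10⁻⁴ K⁻¹
Layer 1: 260 × 0.43 × 2.584×10⁻⁴ = 0.02888912 m
Layer 2: 2.017×10⁻⁴ × 0.3 × 520 = 0.0314652 m
Layer 3: 370 × 0.19 × 1.3042×10⁻⁴ = 0.009168526 m
1150–2060 m: 910 × 0.23 × 0.7858×10⁻⁴ = 0.016446794 m
Δh = 0.02888912 + 0.0314652 + 0.009168526 + 0.016446794 = 0.08596964 m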